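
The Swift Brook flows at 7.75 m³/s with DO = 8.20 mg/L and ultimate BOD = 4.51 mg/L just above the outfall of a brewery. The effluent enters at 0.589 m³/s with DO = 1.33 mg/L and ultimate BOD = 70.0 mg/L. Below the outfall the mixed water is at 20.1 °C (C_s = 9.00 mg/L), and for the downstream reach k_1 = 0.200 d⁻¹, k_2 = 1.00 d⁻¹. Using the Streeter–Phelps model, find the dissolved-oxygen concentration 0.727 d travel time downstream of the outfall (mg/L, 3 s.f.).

Mixed DO = (7.75×8.20 + 0.589×1.33)/(7.75+0.589) = 64.33/8.339 = 7.715 mg/L.
Mixed L₀ = (7.75×4.51 + 0.589×70.0)/(8.339) = 76.18/8.339 = 9.136 mg/L.
Initial deficit D₀ = C_s − DO₀ = 9.00 − 7.715 = 1.285 mg/L.
D(0.727) = [0.200×9.136/(1.00−0.200)](e^(−0.200×0.727) − e^(−1.00×0.727)) + 1.285 e^(−1.00×0.727)
= 2.284 × (0.8647 − 0.4834) + 1.285 × 0.4834 = 1.492 mg/L.
DO = 9.00 − 1.492 = 7.508 mg/L.

DO ≈ 7.51 mg/L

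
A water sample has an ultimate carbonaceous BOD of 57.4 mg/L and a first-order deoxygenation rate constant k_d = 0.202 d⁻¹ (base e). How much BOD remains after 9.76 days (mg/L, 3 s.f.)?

L ≈ 7.99 mg/L

L_t = L₀ e^(−k_d t) = 57.4 × e^(−0.202×9.76) = 57.4 × 0.1392 = 7.993 mg/L.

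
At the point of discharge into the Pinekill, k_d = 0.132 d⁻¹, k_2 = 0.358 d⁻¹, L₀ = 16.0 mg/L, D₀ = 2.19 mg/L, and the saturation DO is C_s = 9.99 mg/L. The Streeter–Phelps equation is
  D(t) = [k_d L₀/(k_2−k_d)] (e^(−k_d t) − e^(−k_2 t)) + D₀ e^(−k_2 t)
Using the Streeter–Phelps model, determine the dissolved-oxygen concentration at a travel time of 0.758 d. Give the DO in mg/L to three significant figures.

DO ≈ 6.99 mg/L

k_d L₀/(k_2−k_d) = 0.132×16.0/(0.358−0.132) = 2.112/0.2260 = 9.345 mg/L.
e^(−k_d t) = e^(−0.132×0.7580) = 0.9048; e^(−k_2 t) = e^(−0.358×0.7580) = 0.7623.
D = 9.345 × (0.9048 − 0.7623) + 2.19 × 0.7623 = 1.331 + 1.670 = 3.001 mg/L.
DO = C_s − D = 9.99 − 3.001 = 6.989 mg/L.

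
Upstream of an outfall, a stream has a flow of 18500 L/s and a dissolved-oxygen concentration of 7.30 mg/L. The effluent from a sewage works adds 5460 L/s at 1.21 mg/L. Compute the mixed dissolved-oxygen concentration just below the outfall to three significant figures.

Flow-weighted mixing: C = (Q_r C_r + Q_w C_w)/(Q_r + Q_w)
= (18500×7.30 + 5460×1.21)/(18500 + 5460) = 141700/23960 = 5.912 mg/L.

5.91 mg/L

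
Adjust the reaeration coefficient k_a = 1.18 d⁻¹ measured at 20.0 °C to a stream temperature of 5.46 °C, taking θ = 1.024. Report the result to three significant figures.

k_a ≈ 0.836 d⁻¹

k_a(T₂) = k_a(T₁) · θ^(T₂−T₁) = 1.18 × 1.024^(5.46−20.0)
= 1.18 × 1.024^-14.5 = 1.18 × 0.7083 = 0.8358 d⁻¹.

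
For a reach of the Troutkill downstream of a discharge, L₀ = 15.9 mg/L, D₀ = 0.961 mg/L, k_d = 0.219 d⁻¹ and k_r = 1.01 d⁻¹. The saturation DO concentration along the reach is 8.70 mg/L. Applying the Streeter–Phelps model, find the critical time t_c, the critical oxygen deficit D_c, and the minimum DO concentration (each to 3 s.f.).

With k_r/k_d = 4.612 and 1 − D₀(k_r−k_d)/(k_d L₀) = 0.7817,
t_c = ln(4.612 × 0.7817) / (1.01 − 0.219) = ln(3.605) / 0.7910 = 1.282/0.7910 = 1.621 d.
D_c = (k_d/k_r) L₀ e^(−k_d t_c) = (0.219/1.01) × 15.9 × e^(−0.219×1.621) = 0.2168 × 15.9 × 0.7011 = 2.417 mg/L.
Minimum DO = C_s − D_c = 8.70 − 2.417 = 6.283 mg/L.

t_c ≈ 1.62 d; D_c ≈ 2.42 mg/L; min DO ≈ 6.28 mg/L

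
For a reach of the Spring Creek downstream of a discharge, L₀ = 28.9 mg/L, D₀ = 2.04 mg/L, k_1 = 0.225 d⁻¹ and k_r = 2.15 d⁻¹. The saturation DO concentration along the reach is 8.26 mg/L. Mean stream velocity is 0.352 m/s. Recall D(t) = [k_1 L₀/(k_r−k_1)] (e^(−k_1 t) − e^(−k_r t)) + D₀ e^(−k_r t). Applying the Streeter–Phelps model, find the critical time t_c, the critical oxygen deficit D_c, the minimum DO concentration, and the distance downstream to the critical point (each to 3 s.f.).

t_c ≈ 0.691 d; D_c ≈ 2.59 mg/L; min DO ≈ 5.67 mg/L; x_c ≈ 21.0 km

With k_r/k_1 = 9.556 and 1 − D₀(k_r−k_1)/(k_1 L₀) = 0.3961,
t_c = ln(9.556 × 0.3961) / (2.15 − 0.225) = ln(3.785) / 1.925 = 1.331/1.925 = 0.6914 d.
L(t_c) = L₀ e^(−k_1 t_c) = 28.9 × 0.8559 = 24.74 mg/L, and at the critical point k_r D_c = k_1 L, so D_c = (0.225/2.15) × 24.74 = 2.589 mg/L.
Minimum DO = C_s − D_c = 8.26 − 2.589 = 5.671 mg/L.
x_c = v t_c = 0.352 m/s × 0.6914 d × 86400 s/d = 21030 m ≈ 21.0 km.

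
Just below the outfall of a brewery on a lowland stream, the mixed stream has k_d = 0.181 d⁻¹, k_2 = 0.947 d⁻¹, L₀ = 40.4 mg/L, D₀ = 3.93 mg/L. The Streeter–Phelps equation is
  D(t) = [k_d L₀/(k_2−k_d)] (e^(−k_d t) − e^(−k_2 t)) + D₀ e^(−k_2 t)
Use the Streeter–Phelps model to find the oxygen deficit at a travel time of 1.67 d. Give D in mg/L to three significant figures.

k_d L₀/(k_2−k_d) = 0.181×40.4/(0.947−0.181) = 7.312/0.7660 = 9.546 mg/L.
e^(−k_d t) = e^(−0.181×1.670) = 0.7391; e^(−k_2 t) = e^(−0.947×1.670) = 0.2057.
D = 9.546 × (0.7391 − 0.2057) + 3.93 × 0.2057 = 5.093 + 0.8083 = 5.901 mg/L.

D ≈ 5.90 mg/L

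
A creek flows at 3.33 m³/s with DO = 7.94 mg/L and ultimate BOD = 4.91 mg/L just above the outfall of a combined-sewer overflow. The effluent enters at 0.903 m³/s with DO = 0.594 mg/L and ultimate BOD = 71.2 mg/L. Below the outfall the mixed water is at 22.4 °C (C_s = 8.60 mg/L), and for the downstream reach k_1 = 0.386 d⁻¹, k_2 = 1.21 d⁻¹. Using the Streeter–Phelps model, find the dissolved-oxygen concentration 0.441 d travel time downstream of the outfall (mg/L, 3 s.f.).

DO ≈ 5.00 mg/L

Mixed DO = (3.33×7.94 + 0.903×0.594)/(3.33+0.903) = 26.98/4.233 = 6.373 mg/L.
Mixed L₀ = (3.33×4.91 + 0.903×71.2)/(4.233) = 80.64/4.233 = 19.05 mg/L.
Initial deficit D₀ = C_s − DO₀ = 8.60 − 6.373 = 2.227 mg/L.
D(0.441) = [0.386×19.05/(1.21−0.386)](e^(−0.386×0.441) − e^(−1.21×0.441)) + 2.227 e^(−1.21×0.441)
= 8.924 × (0.8435 − 0.5865) + 2.227 × 0.5865 = 3.600 mg/L.
DO = 8.60 − 3.600 = 5.000 mg/L.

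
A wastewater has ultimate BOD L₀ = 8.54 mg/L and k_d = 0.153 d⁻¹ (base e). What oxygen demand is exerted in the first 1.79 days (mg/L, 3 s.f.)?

y ≈ 2.05 mg/L

y_t = L₀(1 − e^(−k_d t)) = 8.54 × (1 − e^(−0.153×1.79))
= 8.54 × (1 − 0.7604) = 8.54 × 0.2396 = 2.046 mg/L.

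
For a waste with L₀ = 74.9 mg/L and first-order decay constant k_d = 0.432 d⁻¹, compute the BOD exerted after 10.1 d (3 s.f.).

y ≈ 73.9 mg/L

y_t = L₀(1 − e^(−k_d t)) = 74.9 × (1 − e^(−0.432×10.1))
= 74.9 × (1 − 0.01274) = 74.9 × 0.9873 = 73.95 mg/L.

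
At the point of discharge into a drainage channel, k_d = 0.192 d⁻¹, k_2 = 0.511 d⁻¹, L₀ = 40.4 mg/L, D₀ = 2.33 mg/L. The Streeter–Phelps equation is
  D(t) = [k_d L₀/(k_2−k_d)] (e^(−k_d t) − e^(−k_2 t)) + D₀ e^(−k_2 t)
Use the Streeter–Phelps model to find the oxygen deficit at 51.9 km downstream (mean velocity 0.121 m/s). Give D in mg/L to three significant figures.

Travel time t = x/v = 51.9 km / (0.121 m/s) = 51900 m / 0.121 m/s = 428900 s = 4.964 d.
k_d L₀/(k_2−k_d) = 0.192×40.4/(0.511−0.192) = 7.757/0.3190 = 24.32 mg/L.
e^(−k_d t) = e^(−0.192×4.964) = 0.3855; e^(−k_2 t) = e^(−0.511×4.964) = 0.07912.
D = 24.32 × (0.3855 − 0.07912) + 2.33 × 0.07912 = 7.450 + 0.1843 = 7.635 mg/L.

D ≈ 7.63 mg/L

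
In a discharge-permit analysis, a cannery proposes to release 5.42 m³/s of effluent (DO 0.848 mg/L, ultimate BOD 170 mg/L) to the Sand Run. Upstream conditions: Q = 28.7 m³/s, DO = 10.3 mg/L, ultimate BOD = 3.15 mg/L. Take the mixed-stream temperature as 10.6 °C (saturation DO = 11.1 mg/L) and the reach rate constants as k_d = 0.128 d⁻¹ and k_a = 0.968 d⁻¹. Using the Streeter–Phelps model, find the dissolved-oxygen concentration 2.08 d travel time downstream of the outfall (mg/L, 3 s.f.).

DO ≈ 7.93 mg/L

Mixed DO = (28.7×10.3 + 5.42×0.848)/(28.7+5.42) = 300.2/34.12 = 8.799 mg/L.
Mixed L₀ = (28.7×3.15 + 5.42×170)/(34.12) = 1012/34.12 = 29.65 mg/L.
Initial deficit D₀ = C_s − DO₀ = 11.1 − 8.799 = 2.301 mg/L.
D(2.08) = [0.128×29.65/(0.968−0.128)](e^(−0.128×2.08) − e^(−0.968×2.08)) + 2.301 e^(−0.968×2.08)
= 4.519 × (0.7663 − 0.1335) + 2.301 × 0.1335 = 3.166 mg/L.
DO = 11.1 − 3.166 = 7.934 mg/L.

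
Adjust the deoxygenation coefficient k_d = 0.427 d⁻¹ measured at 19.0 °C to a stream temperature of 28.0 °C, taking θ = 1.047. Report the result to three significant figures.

k_d(T₂) = k_d(T₁) · θ^(T₂−T₁) = 0.427 × 1.047^(28.0−19.0)
= 0.427 × 1.047^9.00 = 0.427 × 1.512 = 0.6456 d⁻¹.

k_d ≈ 0.646 d⁻¹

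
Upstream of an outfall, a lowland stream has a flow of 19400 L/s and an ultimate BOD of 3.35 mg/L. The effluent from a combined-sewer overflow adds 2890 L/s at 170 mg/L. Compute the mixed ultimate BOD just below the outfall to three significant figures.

25.0 mg/L

Flow-weighted mixing: C = (Q_r C_r + Q_w C_w)/(Q_r + Q_w)
= (19400×3.35 + 2890×170)/(19400 + 2890) = 556300/22290 = 24.96 mg/L.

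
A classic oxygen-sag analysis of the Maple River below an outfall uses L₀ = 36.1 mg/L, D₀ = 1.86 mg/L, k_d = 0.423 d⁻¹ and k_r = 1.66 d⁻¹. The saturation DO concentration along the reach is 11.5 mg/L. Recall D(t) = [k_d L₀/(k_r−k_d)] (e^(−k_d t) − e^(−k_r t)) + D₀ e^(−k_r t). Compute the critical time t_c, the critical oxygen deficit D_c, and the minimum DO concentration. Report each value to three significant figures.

t_c = [1/(k_r−k_d)] ln[(k_r/k_d)(1 − D₀(k_r−k_d)/(k_d L₀))]
= [1/(1.66−0.423)] ln[(1.66/0.423)(1 − 1.86×1.237/(0.423×36.1))]
= (1/1.237) ln[3.924 × 0.8493] = 0.8084 × ln(3.333) = 0.8084 × 1.204 = 0.9732 d.
L(t_c) = L₀ e^(−k_d t_c) = 36.1 × 0.6625 = 23.92 mg/L, and at the critical point k_r D_c = k_d L, so D_c = (0.423/1.66) × 23.92 = 6.095 mg/L.
Minimum DO = C_s − D_c = 11.5 − 6.095 = 5.405 mg/L.

t_c ≈ 0.973 d; D_c ≈ 6.09 mg/L; min DO ≈ 5.41 mg/L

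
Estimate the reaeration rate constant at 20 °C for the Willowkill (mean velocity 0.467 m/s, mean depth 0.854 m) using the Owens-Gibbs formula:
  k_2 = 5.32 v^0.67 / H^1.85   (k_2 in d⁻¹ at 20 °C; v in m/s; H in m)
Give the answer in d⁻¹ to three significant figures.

k_2 ≈ 4.28 d⁻¹

k_2 = 5.32 × 0.467^0.67 / 0.854^1.85 = 5.32 × 0.6004 / 0.7468 = 4.277 d⁻¹.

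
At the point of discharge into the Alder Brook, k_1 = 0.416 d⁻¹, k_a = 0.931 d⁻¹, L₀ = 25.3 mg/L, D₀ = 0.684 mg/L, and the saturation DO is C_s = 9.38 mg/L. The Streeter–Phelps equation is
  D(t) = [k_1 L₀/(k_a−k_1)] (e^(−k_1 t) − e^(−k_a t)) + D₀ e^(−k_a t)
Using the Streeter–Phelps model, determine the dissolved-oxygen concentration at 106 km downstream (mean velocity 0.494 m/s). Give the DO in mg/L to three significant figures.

DO ≈ 4.06 mg/L

Travel time t = x/v = 106 km / (0.494 m/s) = 106000 m / 0.494 m/s = 214600 s = 2.484 d.
k_1 L₀/(k_a−k_1) = 0.416×25.3/(0.931−0.416) = 10.52/0.5150 = 20.44 mg/L.
e^(−k_1 t) = e^(−0.416×2.484) = 0.3559; e^(−k_a t) = e^(−0.931×2.484) = 0.09905.
D = 20.44 × (0.3559 − 0.09905) + 0.684 × 0.09905 = 5.249 + 0.06775 = 5.317 mg/L.
DO = C_s − D = 9.38 − 5.317 = 4.063 mg/L.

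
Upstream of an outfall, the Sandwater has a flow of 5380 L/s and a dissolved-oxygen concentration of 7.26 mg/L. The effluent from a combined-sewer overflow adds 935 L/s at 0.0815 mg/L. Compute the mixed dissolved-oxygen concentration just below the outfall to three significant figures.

Flow-weighted mixing: C = (Q_r C_r + Q_w C_w)/(Q_r + Q_w)
= (5380×7.26 + 935×0.0815)/(5380 + 935) = 39140/6315 = 6.197 mg/L.

6.20 mg/L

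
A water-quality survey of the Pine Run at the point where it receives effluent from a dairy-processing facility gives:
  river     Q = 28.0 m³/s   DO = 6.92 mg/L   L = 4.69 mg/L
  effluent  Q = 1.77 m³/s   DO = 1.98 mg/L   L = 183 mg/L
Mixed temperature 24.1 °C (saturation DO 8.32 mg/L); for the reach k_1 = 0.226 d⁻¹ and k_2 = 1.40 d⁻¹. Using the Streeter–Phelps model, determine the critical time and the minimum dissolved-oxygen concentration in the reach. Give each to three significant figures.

Mixed DO = (28.0×6.92 + 1.77×1.98)/(28.0+1.77) = 197.3/29.77 = 6.626 mg/L.
Mixed L₀ = (28.0×4.69 + 1.77×183)/(29.77) = 455.2/29.77 = 15.29 mg/L.
Initial deficit D₀ = C_s − DO₀ = 8.32 − 6.626 = 1.694 mg/L.
t_c = (1/1.174) ln[(1.40/0.226)(1 − 1.694×1.174/(0.226×15.29))] = 0.8518 × ln(2.630) = 0.8238 d.
D_c = (0.226/1.40) × 15.29 × e^(−0.226×0.8238) = 0.1614 × 15.29 × 0.8301 = 2.049 mg/L.
Minimum DO = 8.32 − 2.049 = 6.271 mg/L.

t_c ≈ 0.824 d; minimum DO ≈ 6.27 mg/L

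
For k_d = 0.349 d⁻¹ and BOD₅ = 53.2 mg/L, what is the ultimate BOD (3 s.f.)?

BOD₅ = L₀(1 − e^(−5k_d)) ⇒ L₀ = BOD₅ / (1 − e^(−5×0.349))
= 53.2 / (1 − 0.1746) = 53.2 / 0.8254 = 64.46 mg/L.

L₀ ≈ 64.5 mg/L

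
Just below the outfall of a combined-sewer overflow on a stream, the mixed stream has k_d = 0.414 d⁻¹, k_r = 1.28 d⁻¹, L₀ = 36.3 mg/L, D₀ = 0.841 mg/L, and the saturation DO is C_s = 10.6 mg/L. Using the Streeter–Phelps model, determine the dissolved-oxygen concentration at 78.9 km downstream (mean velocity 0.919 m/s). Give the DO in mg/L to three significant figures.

Travel time t = x/v = 78.9 km / (0.919 m/s) = 78900 m / 0.919 m/s = 85850 s = 0.9937 d.
k_d L₀/(k_r−k_d) = 0.414×36.3/(1.28−0.414) = 15.03/0.8660 = 17.35 mg/L.
e^(−k_d t) = e^(−0.414×0.9937) = 0.6627; e^(−k_r t) = e^(−1.28×0.9937) = 0.2803.
D = 17.35 × (0.6627 − 0.2803) + 0.841 × 0.2803 = 6.637 + 0.2357 = 6.872 mg/L.
DO = C_s − D = 10.6 − 6.872 = 3.728 mg/L.

DO ≈ 3.73 mg/L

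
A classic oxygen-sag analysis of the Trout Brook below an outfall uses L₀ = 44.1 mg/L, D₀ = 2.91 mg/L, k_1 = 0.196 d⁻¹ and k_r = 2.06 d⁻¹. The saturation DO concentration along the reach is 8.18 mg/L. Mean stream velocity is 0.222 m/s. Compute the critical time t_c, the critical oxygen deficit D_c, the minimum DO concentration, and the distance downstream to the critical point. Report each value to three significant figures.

t_c ≈ 0.732 d; D_c ≈ 3.64 mg/L; min DO ≈ 4.54 mg/L; x_c ≈ 14.0 km

At the critical point dD/dt = 0, so k_1 L₀ e^(−k_1 t) = k_r D. Substituting D(t) from the Streeter–Phelps equation and solving for t gives
t_c = ln[(k_r/k_1)(1 − D₀(k_r−k_1)/(k_1 L₀))] / (k_r−k_1).
Here k_r−k_1 = 1.864 d⁻¹ and 1 − D₀(k_r−k_1)/(k_1 L₀) = 1 − 2.91×1.864/(0.196×44.1) = 0.3725, so
t_c = ln(10.51 × 0.3725) / 1.864 = 1.365 / 1.864 = 0.7321 d.
D_c = (k_1/k_r) L₀ e^(−k_1 t_c) = (0.196/2.06) × 44.1 × e^(−0.196×0.7321) = 0.09515 × 44.1 × 0.8663 = 3.635 mg/L.
Minimum DO = C_s − D_c = 8.18 − 3.635 = 4.545 mg/L.
x_c = v t_c = 0.222 m/s × 0.7321 d × 86400 s/d = 14040 m ≈ 14.0 km.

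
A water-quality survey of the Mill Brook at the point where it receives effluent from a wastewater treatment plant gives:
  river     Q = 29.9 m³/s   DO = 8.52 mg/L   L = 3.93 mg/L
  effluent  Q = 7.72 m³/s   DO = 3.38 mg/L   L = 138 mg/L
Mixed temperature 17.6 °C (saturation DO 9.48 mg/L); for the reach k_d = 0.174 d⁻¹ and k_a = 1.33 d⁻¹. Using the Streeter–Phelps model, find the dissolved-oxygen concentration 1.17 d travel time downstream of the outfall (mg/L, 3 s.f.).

DO ≈ 6.19 mg/L

Mixed DO = (29.9×8.52 + 7.72×3.38)/(29.9+7.72) = 280.8/37.62 = 7.465 mg/L.
Mixed L₀ = (29.9×3.93 + 7.72×138)/(37.62) = 1183/37.62 = 31.44 mg/L.
Initial deficit D₀ = C_s − DO₀ = 9.48 − 7.465 = 2.015 mg/L.
D(1.17) = [0.174×31.44/(1.33−0.174)](e^(−0.174×1.17) − e^(−1.33×1.17)) + 2.015 e^(−1.33×1.17)
= 4.733 × (0.8158 − 0.2110) + 2.015 × 0.2110 = 3.288 mg/L.
DO = 9.48 − 3.288 = 6.192 mg/L.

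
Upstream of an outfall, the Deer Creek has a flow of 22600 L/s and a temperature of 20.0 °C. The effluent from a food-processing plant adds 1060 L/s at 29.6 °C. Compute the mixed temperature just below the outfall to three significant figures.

20.4 °C

Flow-weighted mixing: C = (Q_r C_r + Q_w C_w)/(Q_r + Q_w)
= (22600×20.0 + 1060×29.6)/(22600 + 1060) = 483400/23660 = 20.43 °C.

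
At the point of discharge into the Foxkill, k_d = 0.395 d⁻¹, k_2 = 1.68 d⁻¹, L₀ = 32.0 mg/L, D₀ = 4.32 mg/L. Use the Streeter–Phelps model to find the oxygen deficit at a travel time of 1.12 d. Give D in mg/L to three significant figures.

k_d L₀/(k_2−k_d) = 0.395×32.0/(1.68−0.395) = 12.64/1.285 = 9.837 mg/L.
e^(−k_d t) = e^(−0.395×1.120) = 0.6425; e^(−k_2 t) = e^(−1.68×1.120) = 0.1523.
D = 9.837 × (0.6425 − 0.1523) + 4.32 × 0.1523 = 4.821 + 0.6581 = 5.479 mg/L.

D ≈ 5.48 mg/L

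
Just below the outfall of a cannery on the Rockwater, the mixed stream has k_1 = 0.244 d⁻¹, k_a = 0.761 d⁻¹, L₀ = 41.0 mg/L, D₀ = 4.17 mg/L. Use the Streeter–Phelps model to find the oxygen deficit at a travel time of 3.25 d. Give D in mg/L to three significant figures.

k_1 L₀/(k_a−k_1) = 0.244×41.0/(0.761−0.244) = 10.00/0.5170 = 19.35 mg/L.
e^(−k_1 t) = e^(−0.244×3.250) = 0.4525; e^(−k_a t) = e^(−0.761×3.250) = 0.08431.
D = 19.35 × (0.4525 − 0.08431) + 4.17 × 0.08431 = 7.124 + 0.3516 = 7.476 mg/L.

D ≈ 7.48 mg/L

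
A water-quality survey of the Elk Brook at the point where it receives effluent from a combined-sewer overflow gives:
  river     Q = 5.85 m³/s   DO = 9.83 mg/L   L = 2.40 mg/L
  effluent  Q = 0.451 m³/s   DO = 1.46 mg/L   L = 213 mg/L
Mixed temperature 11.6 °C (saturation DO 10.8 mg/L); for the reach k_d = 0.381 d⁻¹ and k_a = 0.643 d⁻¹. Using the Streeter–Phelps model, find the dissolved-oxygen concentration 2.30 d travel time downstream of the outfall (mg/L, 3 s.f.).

Mixed DO = (5.85×9.83 + 0.451×1.46)/(5.85+0.451) = 58.16/6.301 = 9.231 mg/L.
Mixed L₀ = (5.85×2.40 + 0.451×213)/(6.301) = 110.1/6.301 = 17.47 mg/L.
Initial deficit D₀ = C_s − DO₀ = 10.8 − 9.231 = 1.569 mg/L.
D(2.30) = [0.381×17.47/(0.643−0.381)](e^(−0.381×2.30) − e^(−0.643×2.30)) + 1.569 e^(−0.643×2.30)
= 25.41 × (0.4163 − 0.2279) + 1.569 × 0.2279 = 5.146 mg/L.
DO = 10.8 − 5.146 = 5.654 mg/L.

DO ≈ 5.65 mg/L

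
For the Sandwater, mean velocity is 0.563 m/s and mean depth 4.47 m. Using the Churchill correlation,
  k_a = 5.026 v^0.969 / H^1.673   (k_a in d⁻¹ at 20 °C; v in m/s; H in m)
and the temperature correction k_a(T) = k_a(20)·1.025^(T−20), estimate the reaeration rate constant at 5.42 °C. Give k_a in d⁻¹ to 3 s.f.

k_a(20) = 5.026 × 0.563^0.969 / 4.47^1.673 = 5.026 × 0.5731 / 12.25 = 0.2352 d⁻¹.
k_a(5.42) = 0.2352 × 1.025^(5.42−20) = 0.2352 × 0.6977 = 0.1641 d⁻¹.

k_a ≈ 0.164 d⁻¹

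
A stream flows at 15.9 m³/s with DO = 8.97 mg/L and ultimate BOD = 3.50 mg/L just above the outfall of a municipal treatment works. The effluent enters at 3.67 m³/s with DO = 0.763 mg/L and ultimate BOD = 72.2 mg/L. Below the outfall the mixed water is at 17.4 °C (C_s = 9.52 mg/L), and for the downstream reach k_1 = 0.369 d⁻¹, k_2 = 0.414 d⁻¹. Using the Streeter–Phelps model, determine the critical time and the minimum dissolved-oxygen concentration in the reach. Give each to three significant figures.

Mixed DO = (15.9×8.97 + 3.67×0.763)/(15.9+3.67) = 145.4/19.57 = 7.431 mg/L.
Mixed L₀ = (15.9×3.50 + 3.67×72.2)/(19.57) = 320.6/19.57 = 16.38 mg/L.
Initial deficit D₀ = C_s − DO₀ = 9.52 − 7.431 = 2.089 mg/L.
t_c = (1/0.04500) ln[(0.414/0.369)(1 − 2.089×0.04500/(0.369×16.38))] = 22.22 × ln(1.105) = 2.209 d.
D_c = (0.369/0.414) × 16.38 × e^(−0.369×2.209) = 0.8913 × 16.38 × 0.4426 = 6.463 mg/L.
Minimum DO = 9.52 − 6.463 = 3.057 mg/L.

t_c ≈ 2.21 d; minimum DO ≈ 3.06 mg/L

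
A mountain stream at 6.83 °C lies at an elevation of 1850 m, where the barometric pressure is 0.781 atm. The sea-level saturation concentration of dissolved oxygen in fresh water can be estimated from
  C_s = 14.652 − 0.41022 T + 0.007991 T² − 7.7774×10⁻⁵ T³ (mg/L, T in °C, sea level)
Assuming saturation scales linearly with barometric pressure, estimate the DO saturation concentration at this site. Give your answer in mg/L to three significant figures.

C_s ≈ 9.53 mg/L

At sea level: C_s = 14.652 − 0.41022×6.83 + 0.007991×6.83² − 7.7774×10⁻⁵×6.83³ = 12.20 mg/L.
Pressure correction: C_s' = 12.20 × 0.781 = 9.527 mg/L.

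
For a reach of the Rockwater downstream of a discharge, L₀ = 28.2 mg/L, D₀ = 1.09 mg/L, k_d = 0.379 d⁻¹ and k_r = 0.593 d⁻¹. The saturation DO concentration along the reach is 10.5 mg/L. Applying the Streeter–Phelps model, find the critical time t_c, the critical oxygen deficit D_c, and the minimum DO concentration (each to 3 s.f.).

At the critical point dD/dt = 0, so k_d L₀ e^(−k_d t) = k_r D. Substituting D(t) from the Streeter–Phelps equation and solving for t gives
t_c = ln[(k_r/k_d)(1 − D₀(k_r−k_d)/(k_d L₀))] / (k_r−k_d).
Here k_r−k_d = 0.2140 d⁻¹ and 1 − D₀(k_r−k_d)/(k_d L₀) = 1 − 1.09×0.2140/(0.379×28.2) = 0.9782, so
t_c = ln(1.565 × 0.9782) / 0.2140 = 0.4256 / 0.2140 = 1.989 d.
D_c = (k_d/k_r) L₀ e^(−k_d t_c) = (0.379/0.593) × 28.2 × e^(−0.379×1.989) = 0.6391 × 28.2 × 0.4706 = 8.482 mg/L.
Minimum DO = C_s − D_c = 10.5 − 8.482 = 2.018 mg/L.

t_c ≈ 1.99 d; D_c ≈ 8.48 mg/L; min DO ≈ 2.02 mg/L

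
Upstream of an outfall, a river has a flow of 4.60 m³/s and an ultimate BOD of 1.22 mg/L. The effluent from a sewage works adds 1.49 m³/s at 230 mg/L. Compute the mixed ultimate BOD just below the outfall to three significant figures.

57.2 mg/L

Flow-weighted mixing: C = (Q_r C_r + Q_w C_w)/(Q_r + Q_w)
= (4.60×1.22 + 1.49×230)/(4.60 + 1.49) = 348.3/6.090 = 57.19 mg/L.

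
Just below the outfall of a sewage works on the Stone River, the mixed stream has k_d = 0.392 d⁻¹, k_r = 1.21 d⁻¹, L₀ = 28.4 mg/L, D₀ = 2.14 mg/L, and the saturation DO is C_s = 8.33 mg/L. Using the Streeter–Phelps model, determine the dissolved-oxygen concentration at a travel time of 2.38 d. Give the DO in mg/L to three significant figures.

k_d L₀/(k_r−k_d) = 0.392×28.4/(1.21−0.392) = 11.13/0.8180 = 13.61 mg/L.
e^(−k_d t) = e^(−0.392×2.380) = 0.3934; e^(−k_r t) = e^(−1.21×2.380) = 0.05615.
D = 13.61 × (0.3934 − 0.05615) + 2.14 × 0.05615 = 4.590 + 0.1202 = 4.710 mg/L.
DO = C_s − D = 8.33 − 4.710 = 3.620 mg/L.

DO ≈ 3.62 mg/L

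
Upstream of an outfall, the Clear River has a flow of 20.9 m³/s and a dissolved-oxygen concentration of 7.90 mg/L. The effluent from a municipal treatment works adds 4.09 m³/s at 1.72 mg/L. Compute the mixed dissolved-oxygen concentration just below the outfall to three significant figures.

6.89 mg/L

Flow-weighted mixing: C = (Q_r C_r + Q_w C_w)/(Q_r + Q_w)
= (20.9×7.90 + 4.09×1.72)/(20.9 + 4.09) = 172.1/24.99 = 6.889 mg/L.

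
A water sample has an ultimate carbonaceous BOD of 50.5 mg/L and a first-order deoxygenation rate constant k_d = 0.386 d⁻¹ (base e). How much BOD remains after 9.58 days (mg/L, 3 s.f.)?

L_t = L₀ e^(−k_d t) = 50.5 × e^(−0.386×9.58) = 50.5 × 0.02478 = 1.251 mg/L.

L ≈ 1.25 mg/L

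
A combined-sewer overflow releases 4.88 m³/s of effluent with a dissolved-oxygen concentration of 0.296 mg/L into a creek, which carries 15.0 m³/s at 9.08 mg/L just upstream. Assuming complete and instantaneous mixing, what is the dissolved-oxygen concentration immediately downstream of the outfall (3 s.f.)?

6.92 mg/L

Flow-weighted mixing: C = (Q_r C_r + Q_w C_w)/(Q_r + Q_w)
= (15.0×9.08 + 4.88×0.296)/(15.0 + 4.88) = 137.6/19.88 = 6.924 mg/L.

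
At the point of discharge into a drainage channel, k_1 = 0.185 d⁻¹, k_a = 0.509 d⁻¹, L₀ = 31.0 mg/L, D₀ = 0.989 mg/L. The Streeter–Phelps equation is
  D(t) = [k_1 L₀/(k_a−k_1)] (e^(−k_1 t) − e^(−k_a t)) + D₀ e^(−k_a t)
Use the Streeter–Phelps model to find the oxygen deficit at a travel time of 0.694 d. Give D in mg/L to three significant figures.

k_1 L₀/(k_a−k_1) = 0.185×31.0/(0.509−0.185) = 5.735/0.3240 = 17.70 mg/L.
e^(−k_1 t) = e^(−0.185×0.6940) = 0.8795; e^(−k_a t) = e^(−0.509×0.6940) = 0.7024.
D = 17.70 × (0.8795 − 0.7024) + 0.989 × 0.7024 = 3.135 + 0.6947 = 3.830 mg/L.

D ≈ 3.83 mg/L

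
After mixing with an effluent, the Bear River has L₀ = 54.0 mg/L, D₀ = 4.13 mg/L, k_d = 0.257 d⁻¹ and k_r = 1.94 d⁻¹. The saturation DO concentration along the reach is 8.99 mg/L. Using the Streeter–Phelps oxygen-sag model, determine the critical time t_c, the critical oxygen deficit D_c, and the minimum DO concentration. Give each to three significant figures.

With k_r/k_d = 7.549 and 1 − D₀(k_r−k_d)/(k_d L₀) = 0.4992,
t_c = ln(7.549 × 0.4992) / (1.94 − 0.257) = ln(3.768) / 1.683 = 1.327/1.683 = 0.7882 d.
D_c = (k_d/k_r) L₀ e^(−k_d t_c) = (0.257/1.94) × 54.0 × e^(−0.257×0.7882) = 0.1325 × 54.0 × 0.8166 = 5.842 mg/L.
Minimum DO = C_s − D_c = 8.99 − 5.842 = 3.148 mg/L.

t_c ≈ 0.788 d; D_c ≈ 5.84 mg/L; min DO ≈ 3.15 mg/L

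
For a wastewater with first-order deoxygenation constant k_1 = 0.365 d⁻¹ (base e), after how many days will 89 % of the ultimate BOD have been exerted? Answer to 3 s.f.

t ≈ 6.05 d

y/L₀ = 1 − e^(−k_1 t) = 0.89 ⇒ e^(−k_1 t) = 0.110
t = −ln(0.110) / 0.365 = 2.207 / 0.365 = 6.047 d.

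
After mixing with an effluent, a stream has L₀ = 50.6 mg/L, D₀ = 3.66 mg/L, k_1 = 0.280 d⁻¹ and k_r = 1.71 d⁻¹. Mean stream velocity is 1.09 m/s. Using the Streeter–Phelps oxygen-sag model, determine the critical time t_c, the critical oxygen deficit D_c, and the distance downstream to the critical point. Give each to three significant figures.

t_c ≈ 0.943 d; D_c ≈ 6.36 mg/L; x_c ≈ 88.8 km

At the critical point dD/dt = 0, so k_1 L₀ e^(−k_1 t) = k_r D. Substituting D(t) from the Streeter–Phelps equation and solving for t gives
t_c = ln[(k_r/k_1)(1 − D₀(k_r−k_1)/(k_1 L₀))] / (k_r−k_1).
Here k_r−k_1 = 1.430 d⁻¹ and 1 − D₀(k_r−k_1)/(k_1 L₀) = 1 − 3.66×1.430/(0.280×50.6) = 0.6306, so
t_c = ln(6.107 × 0.6306) / 1.430 = 1.348 / 1.430 = 0.9429 d.
L(t_c) = L₀ e^(−k_1 t_c) = 50.6 × 0.7680 = 38.86 mg/L, and at the critical point k_r D_c = k_1 L, so D_c = (0.280/1.71) × 38.86 = 6.363 mg/L.
x_c = v t_c = 1.09 m/s × 0.9429 d × 86400 s/d = 88800 m ≈ 88.8 km.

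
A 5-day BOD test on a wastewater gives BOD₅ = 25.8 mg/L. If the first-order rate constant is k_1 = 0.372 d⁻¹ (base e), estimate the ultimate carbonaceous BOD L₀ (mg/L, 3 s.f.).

L₀ ≈ 30.6 mg/L

BOD₅ = L₀(1 − e^(−5k_1)) ⇒ L₀ = BOD₅ / (1 − e^(−5×0.372))
= 25.8 / (1 − 0.1557) = 25.8 / 0.8443 = 30.56 mg/L.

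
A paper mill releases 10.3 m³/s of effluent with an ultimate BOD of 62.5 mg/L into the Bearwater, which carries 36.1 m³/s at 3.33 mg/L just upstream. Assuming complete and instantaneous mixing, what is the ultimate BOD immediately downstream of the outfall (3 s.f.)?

Flow-weighted mixing: C = (Q_r C_r + Q_w C_w)/(Q_r + Q_w)
= (36.1×3.33 + 10.3×62.5)/(36.1 + 10.3) = 764.0/46.40 = 16.46 mg/L.

16.5 mg/L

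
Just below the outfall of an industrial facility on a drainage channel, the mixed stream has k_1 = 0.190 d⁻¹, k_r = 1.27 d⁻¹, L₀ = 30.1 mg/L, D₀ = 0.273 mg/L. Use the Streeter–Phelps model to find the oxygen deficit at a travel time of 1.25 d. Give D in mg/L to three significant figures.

D ≈ 3.15 mg/L

k_1 L₀/(k_r−k_1) = 0.190×30.1/(1.27−0.190) = 5.719/1.080 = 5.295 mg/L.
e^(−k_1 t) = e^(−0.190×1.250) = 0.7886; e^(−k_r t) = e^(−1.27×1.250) = 0.2044.
D = 5.295 × (0.7886 − 0.2044) + 0.273 × 0.2044 = 3.093 + 0.05581 = 3.149 mg/L.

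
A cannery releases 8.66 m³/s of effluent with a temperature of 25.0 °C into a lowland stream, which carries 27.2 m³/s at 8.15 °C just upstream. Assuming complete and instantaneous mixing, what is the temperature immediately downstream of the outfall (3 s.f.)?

Flow-weighted mixing: C = (Q_r C_r + Q_w C_w)/(Q_r + Q_w)
= (27.2×8.15 + 8.66×25.0)/(27.2 + 8.66) = 438.2/35.86 = 12.22 °C.

12.2 °C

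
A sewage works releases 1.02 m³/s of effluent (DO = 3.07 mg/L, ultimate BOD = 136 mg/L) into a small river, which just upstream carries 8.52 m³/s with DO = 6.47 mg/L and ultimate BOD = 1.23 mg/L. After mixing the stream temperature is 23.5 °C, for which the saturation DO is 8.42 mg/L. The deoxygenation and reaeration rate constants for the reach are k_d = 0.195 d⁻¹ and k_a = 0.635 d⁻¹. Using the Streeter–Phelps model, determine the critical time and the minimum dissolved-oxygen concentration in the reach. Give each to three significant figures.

Mixed DO = (8.52×6.47 + 1.02×3.07)/(8.52+1.02) = 58.26/9.540 = 6.106 mg/L.
Mixed L₀ = (8.52×1.23 + 1.02×136)/(9.540) = 149.2/9.540 = 15.64 mg/L.
Initial deficit D₀ = C_s − DO₀ = 8.42 − 6.106 = 2.314 mg/L.
t_c = (1/0.4400) ln[(0.635/0.195)(1 − 2.314×0.4400/(0.195×15.64))] = 2.273 × ln(2.169) = 1.760 d.
D_c = (0.195/0.635) × 15.64 × e^(−0.195×1.760) = 0.3071 × 15.64 × 0.7095 = 3.407 mg/L.
Minimum DO = 8.42 − 3.407 = 5.013 mg/L.

t_c ≈ 1.76 d; minimum DO ≈ 5.01 mg/L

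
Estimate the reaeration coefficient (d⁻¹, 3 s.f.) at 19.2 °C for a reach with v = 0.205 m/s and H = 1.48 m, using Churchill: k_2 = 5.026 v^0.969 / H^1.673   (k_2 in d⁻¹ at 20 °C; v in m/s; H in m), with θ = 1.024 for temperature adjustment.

k_2 ≈ 0.551 d⁻¹

k_2(20) = 5.026 × 0.205^0.969 / 1.48^1.673 = 5.026 × 0.2153 / 1.927 = 0.5616 d⁻¹.
k_2(19.2) = 0.5616 × 1.024^(19.2−20) = 0.5616 × 0.9812 = 0.5511 d⁻¹.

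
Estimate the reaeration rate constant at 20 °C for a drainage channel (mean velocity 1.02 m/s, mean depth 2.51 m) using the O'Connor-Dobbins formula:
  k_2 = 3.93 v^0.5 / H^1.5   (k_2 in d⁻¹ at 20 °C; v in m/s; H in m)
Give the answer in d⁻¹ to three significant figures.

k_2 ≈ 0.998 d⁻¹

k_2 = 3.93 × 1.02^0.5 / 2.51^1.5 = 3.93 × 1.010 / 3.977 = 0.9981 d⁻¹.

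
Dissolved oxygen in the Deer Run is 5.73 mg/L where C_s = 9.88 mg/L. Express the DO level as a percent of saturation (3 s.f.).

% saturation = C/C_s × 100 = 5.73/9.88 × 100 = 58.0 %.

58.0 % saturation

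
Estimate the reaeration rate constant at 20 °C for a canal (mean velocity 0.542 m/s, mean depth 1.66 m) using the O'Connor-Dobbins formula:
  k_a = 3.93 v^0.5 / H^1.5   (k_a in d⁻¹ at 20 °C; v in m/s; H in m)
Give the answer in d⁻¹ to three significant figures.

k_a ≈ 1.35 d⁻¹

k_a = 3.93 × 0.542^0.5 / 1.66^1.5 = 3.93 × 0.7362 / 2.139 = 1.353 d⁻¹.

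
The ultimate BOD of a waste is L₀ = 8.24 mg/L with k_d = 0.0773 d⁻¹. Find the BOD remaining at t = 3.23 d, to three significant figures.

L ≈ 6.42 mg/L

L_t = L₀ e^(−k_d t) = 8.24 × e^(−0.0773×3.23) = 8.24 × 0.7791 = 6.419 mg/L.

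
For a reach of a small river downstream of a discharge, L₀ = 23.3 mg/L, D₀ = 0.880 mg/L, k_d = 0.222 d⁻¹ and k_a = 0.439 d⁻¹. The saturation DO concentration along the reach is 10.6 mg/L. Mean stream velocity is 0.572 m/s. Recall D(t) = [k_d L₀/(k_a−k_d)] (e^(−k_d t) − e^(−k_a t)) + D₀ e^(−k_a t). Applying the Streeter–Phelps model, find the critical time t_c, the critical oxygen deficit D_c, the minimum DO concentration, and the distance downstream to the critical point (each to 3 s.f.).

With k_a/k_d = 1.977 and 1 − D₀(k_a−k_d)/(k_d L₀) = 0.9631,
t_c = ln(1.977 × 0.9631) / (0.439 − 0.222) = ln(1.904) / 0.2170 = 0.6442/0.2170 = 2.969 d.
D_c = (k_d/k_a) L₀ e^(−k_d t_c) = (0.222/0.439) × 23.3 × e^(−0.222×2.969) = 0.5057 × 23.3 × 0.5173 = 6.096 mg/L.
Minimum DO = C_s − D_c = 10.6 − 6.096 = 4.504 mg/L.
x_c = v t_c = 0.572 m/s × 2.969 d × 86400 s/d = 146700 m ≈ 147 km.

t_c ≈ 2.97 d; D_c ≈ 6.10 mg/L; min DO ≈ 4.50 mg/L; x_c ≈ 147 km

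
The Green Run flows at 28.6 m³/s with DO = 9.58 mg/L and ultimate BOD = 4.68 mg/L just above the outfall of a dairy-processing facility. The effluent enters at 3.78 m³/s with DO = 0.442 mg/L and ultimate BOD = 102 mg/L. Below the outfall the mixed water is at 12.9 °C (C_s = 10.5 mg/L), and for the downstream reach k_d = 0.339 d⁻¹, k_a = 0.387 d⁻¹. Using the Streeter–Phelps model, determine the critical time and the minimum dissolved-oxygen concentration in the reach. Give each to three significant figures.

t_c ≈ 2.39 d; minimum DO ≈ 4.25 mg/L

Mixed DO = (28.6×9.58 + 3.78×0.442)/(28.6+3.78) = 275.7/32.38 = 8.513 mg/L.
Mixed L₀ = (28.6×4.68 + 3.78×102)/(32.38) = 519.4/32.38 = 16.04 mg/L.
Initial deficit D₀ = C_s − DO₀ = 10.5 − 8.513 = 1.987 mg/L.
t_c = (1/0.04800) ln[(0.387/0.339)(1 − 1.987×0.04800/(0.339×16.04))] = 20.83 × ln(1.122) = 2.390 d.
D_c = (0.339/0.387) × 16.04 × e^(−0.339×2.390) = 0.8760 × 16.04 × 0.4447 = 6.249 mg/L.
Minimum DO = 10.5 − 6.249 = 4.251 mg/L.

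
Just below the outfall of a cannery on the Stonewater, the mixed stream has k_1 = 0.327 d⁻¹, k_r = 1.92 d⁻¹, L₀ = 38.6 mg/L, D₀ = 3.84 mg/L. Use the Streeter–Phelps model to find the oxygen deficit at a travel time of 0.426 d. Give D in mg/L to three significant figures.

D ≈ 5.09 mg/L

k_1 L₀/(k_r−k_1) = 0.327×38.6/(1.92−0.327) = 12.62/1.593 = 7.924 mg/L.
e^(−k_1 t) = e^(−0.327×0.4260) = 0.8700; e^(−k_r t) = e^(−1.92×0.4260) = 0.4413.
D = 7.924 × (0.8700 − 0.4413) + 3.84 × 0.4413 = 3.396 + 1.695 = 5.091 mg/L.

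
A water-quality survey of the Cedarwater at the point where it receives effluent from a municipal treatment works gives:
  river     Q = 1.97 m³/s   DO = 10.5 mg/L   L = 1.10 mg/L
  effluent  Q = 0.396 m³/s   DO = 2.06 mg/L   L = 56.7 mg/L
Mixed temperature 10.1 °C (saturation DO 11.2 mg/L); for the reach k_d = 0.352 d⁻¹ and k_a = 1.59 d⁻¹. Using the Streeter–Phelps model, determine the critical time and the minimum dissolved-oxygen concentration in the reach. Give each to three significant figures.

t_c ≈ 0.207 d; minimum DO ≈ 9.06 mg/L

Mixed DO = (1.97×10.5 + 0.396×2.06)/(1.97+0.396) = 21.50/2.366 = 9.087 mg/L.
Mixed L₀ = (1.97×1.10 + 0.396×56.7)/(2.366) = 24.62/2.366 = 10.41 mg/L.
Initial deficit D₀ = C_s − DO₀ = 11.2 − 9.087 = 2.113 mg/L.
t_c = (1/1.238) ln[(1.59/0.352)(1 − 2.113×1.238/(0.352×10.41))] = 0.8078 × ln(1.292) = 0.2068 d.
D_c = (0.352/1.59) × 10.41 × e^(−0.352×0.2068) = 0.2214 × 10.41 × 0.9298 = 2.142 mg/L.
Minimum DO = 11.2 − 2.142 = 9.058 mg/L.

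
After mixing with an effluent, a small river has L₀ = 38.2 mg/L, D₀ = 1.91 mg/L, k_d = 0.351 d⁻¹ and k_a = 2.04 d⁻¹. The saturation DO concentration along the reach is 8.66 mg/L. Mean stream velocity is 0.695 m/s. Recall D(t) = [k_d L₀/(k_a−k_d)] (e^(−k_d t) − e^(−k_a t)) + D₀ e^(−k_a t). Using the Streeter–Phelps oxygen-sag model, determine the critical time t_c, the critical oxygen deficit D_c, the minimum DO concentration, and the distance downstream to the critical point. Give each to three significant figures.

At the critical point dD/dt = 0, so k_d L₀ e^(−k_d t) = k_a D. Substituting D(t) from the Streeter–Phelps equation and solving for t gives
t_c = ln[(k_a/k_d)(1 − D₀(k_a−k_d)/(k_d L₀))] / (k_a−k_d).
Here k_a−k_d = 1.689 d⁻¹ and 1 − D₀(k_a−k_d)/(k_d L₀) = 1 − 1.91×1.689/(0.351×38.2) = 0.7594, so
t_c = ln(5.812 × 0.7594) / 1.689 = 1.485 / 1.689 = 0.8790 d.
D_c = (k_d/k_a) L₀ e^(−k_d t_c) = (0.351/2.04) × 38.2 × e^(−0.351×0.8790) = 0.1721 × 38.2 × 0.7345 = 4.828 mg/L.
Minimum DO = C_s − D_c = 8.66 − 4.828 = 3.832 mg/L.
x_c = v t_c = 0.695 m/s × 0.8790 d × 86400 s/d = 52780 m ≈ 52.8 km.

t_c ≈ 0.879 d; D_c ≈ 4.83 mg/L; min DO ≈ 3.83 mg/L; x_c ≈ 52.8 km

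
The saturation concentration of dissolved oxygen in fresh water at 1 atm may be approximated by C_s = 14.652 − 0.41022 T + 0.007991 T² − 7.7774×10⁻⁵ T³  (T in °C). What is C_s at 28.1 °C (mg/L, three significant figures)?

C_s = 14.652 − 0.41022×28.1 + 0.007991×28.1² − 7.7774×10⁻⁵×28.1³ = 7.709 mg/L.

C_s ≈ 7.71 mg/L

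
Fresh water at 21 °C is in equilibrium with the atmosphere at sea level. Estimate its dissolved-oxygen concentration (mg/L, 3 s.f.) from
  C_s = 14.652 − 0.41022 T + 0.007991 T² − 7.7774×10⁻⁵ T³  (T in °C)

C_s = 14.652 − 0.41022×21 + 0.007991×21² − 7.7774×10⁻⁵×21³ = 8.841 mg/L.

C_s ≈ 8.84 mg/L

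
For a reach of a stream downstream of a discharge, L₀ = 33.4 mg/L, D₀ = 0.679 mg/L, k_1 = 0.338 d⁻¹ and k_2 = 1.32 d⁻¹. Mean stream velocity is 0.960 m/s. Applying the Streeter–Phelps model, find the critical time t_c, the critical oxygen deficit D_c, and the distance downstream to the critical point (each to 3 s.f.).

t_c ≈ 1.33 d; D_c ≈ 5.46 mg/L; x_c ≈ 110 km

t_c = [1/(k_2−k_1)] ln[(k_2/k_1)(1 − D₀(k_2−k_1)/(k_1 L₀))]
= [1/(1.32−0.338)] ln[(1.32/0.338)(1 − 0.679×0.9820/(0.338×33.4))]
= (1/0.9820) ln[3.905 × 0.9409] = 1.018 × ln(3.675) = 1.018 × 1.301 = 1.325 d.
L(t_c) = L₀ e^(−k_1 t_c) = 33.4 × 0.6389 = 21.34 mg/L, and at the critical point k_2 D_c = k_1 L, so D_c = (0.338/1.32) × 21.34 = 5.464 mg/L.
x_c = v t_c = 0.960 m/s × 1.325 d × 86400 s/d = 109900 m ≈ 110 km.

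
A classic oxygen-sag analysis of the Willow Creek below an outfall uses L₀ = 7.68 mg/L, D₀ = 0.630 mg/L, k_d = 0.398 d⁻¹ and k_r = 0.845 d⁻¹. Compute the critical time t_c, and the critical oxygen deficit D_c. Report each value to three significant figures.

t_c = [1/(k_r−k_d)] ln[(k_r/k_d)(1 − D₀(k_r−k_d)/(k_d L₀))]
= [1/(0.845−0.398)] ln[(0.845/0.398)(1 − 0.630×0.4470/(0.398×7.68))]
= (1/0.4470) ln[2.123 × 0.9079] = 2.237 × ln(1.928) = 2.237 × 0.6562 = 1.468 d.
D_c = (k_d/k_r) L₀ e^(−k_d t_c) = (0.398/0.845) × 7.68 × e^(−0.398×1.468) = 0.4710 × 7.68 × 0.5575 = 2.017 mg/L.

t_c ≈ 1.47 d; D_c ≈ 2.02 mg/L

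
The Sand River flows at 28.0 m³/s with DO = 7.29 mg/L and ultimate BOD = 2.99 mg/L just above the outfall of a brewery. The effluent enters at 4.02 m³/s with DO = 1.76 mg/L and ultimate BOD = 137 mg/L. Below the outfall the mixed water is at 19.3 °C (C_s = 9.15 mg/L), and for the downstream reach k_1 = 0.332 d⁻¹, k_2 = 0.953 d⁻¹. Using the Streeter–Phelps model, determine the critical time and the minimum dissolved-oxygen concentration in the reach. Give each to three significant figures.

t_c ≈ 1.25 d; minimum DO ≈ 4.60 mg/L

Mixed DO = (28.0×7.29 + 4.02×1.76)/(28.0+4.02) = 211.2/32.02 = 6.596 mg/L.
Mixed L₀ = (28.0×2.99 + 4.02×137)/(32.02) = 634.5/32.02 = 19.81 mg/L.
Initial deficit D₀ = C_s − DO₀ = 9.15 − 6.596 = 2.554 mg/L.
t_c = (1/0.6210) ln[(0.953/0.332)(1 − 2.554×0.6210/(0.332×19.81))] = 1.610 × ln(2.178) = 1.254 d.
D_c = (0.332/0.953) × 19.81 × e^(−0.332×1.254) = 0.3484 × 19.81 × 0.6595 = 4.553 mg/L.
Minimum DO = 9.15 − 4.553 = 4.597 mg/L.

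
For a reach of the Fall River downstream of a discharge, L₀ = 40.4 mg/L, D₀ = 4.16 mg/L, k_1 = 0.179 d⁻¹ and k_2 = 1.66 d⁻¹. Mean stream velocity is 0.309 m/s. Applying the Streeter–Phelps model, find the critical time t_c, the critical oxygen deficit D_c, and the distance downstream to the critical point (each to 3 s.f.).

With k_2/k_1 = 9.274 and 1 − D₀(k_2−k_1)/(k_1 L₀) = 0.1481,
t_c = ln(9.274 × 0.1481) / (1.66 − 0.179) = ln(1.373) / 1.481 = 0.3170/1.481 = 0.2140 d.
D_c = (k_1/k_2) L₀ e^(−k_1 t_c) = (0.179/1.66) × 40.4 × e^(−0.179×0.2140) = 0.1078 × 40.4 × 0.9624 = 4.193 mg/L.
x_c = v t_c = 0.309 m/s × 0.2140 d × 86400 s/d = 5714 m ≈ 5.71 km.

t_c ≈ 0.214 d; D_c ≈ 4.19 mg/L; x_c ≈ 5.71 km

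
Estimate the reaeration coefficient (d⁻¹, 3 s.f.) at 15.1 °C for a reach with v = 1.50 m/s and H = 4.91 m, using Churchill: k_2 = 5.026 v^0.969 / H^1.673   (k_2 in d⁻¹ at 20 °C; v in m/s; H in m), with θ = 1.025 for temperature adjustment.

k_2(20) = 5.026 × 1.50^0.969 / 4.91^1.673 = 5.026 × 1.481 / 14.33 = 0.5196 d⁻¹.
k_2(15.1) = 0.5196 × 1.025^(15.1−20) = 0.5196 × 0.8860 = 0.4604 d⁻¹.

k_2 ≈ 0.460 d⁻¹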